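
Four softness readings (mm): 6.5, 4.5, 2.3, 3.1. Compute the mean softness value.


Sum = 6.5 + 4.5 + 2.3 + 3.1
Mean = 16.4 / 4 = 4.10 mm


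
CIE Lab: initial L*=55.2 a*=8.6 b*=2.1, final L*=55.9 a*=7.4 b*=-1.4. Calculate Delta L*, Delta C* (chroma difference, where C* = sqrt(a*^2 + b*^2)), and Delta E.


Delta L* = 55.9 - 55.2 = 0.7
C1* = sqrt((8.6)^2 + (2.1)^2) = 8.853
C2* = sqrt((7.4)^2 + (-1.4)^2) = 7.531
Delta C* = 7.531 - 8.853 = -1.32
Delta E = sqrt((0.7)^2 + (-1.2)^2 + (-3.5)^2) = 3.77


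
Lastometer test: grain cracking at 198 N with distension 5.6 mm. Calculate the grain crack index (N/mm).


35.4 N/mm


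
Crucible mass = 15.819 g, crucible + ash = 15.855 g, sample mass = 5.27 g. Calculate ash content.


Ash mass = 15.855 - 15.819 = 0.036 g
Ash% = 0.036 / 5.27 x 100 = 0.68%


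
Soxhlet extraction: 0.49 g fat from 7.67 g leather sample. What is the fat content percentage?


Fat content = 0.49 / 7.67 x 100
Fat = 6.4%


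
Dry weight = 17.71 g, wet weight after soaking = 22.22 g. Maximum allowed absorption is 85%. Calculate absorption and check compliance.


WA = (22.22 - 17.71) / 17.71 x 100 = 25.5%
Maximum allowed: 85%
Compliant: Yes


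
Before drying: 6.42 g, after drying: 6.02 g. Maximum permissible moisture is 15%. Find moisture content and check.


MC = (6.42 - 6.02) / 6.42 x 100 = 6.2%
Maximum: 15%
Acceptable: Yes


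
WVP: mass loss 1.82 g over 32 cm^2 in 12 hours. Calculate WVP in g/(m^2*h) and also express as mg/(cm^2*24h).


WVP = 47.40 g/(m^2*h)
Daily rate = 113.75 mg/(cm^2*24h)

WVP = 1.82 / (32 x 12) x 10000 = 47.40 g/(m^2*h)
Mass loss in mg = 1.82 x 1000 = 1820 mg
Per cm^2 per 24h in mg: 1820 x 24 / (32 x 12) = 43680 / 384 = 113.75 mg/(cm^2*24h)


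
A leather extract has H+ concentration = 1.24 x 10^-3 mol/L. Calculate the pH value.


pH = -log10[H+]
pH = -log10(1.24 x 10^-3) = 2.91


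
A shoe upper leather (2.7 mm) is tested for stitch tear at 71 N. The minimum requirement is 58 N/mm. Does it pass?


STS = 71 / 2.7 = 26.3 N/mm
Minimum required: 58 N/mm
Passes: No


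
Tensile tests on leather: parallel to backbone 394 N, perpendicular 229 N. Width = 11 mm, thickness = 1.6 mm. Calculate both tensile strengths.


Area = 11 x 1.6 = 17.6 mm^2
TS (parallel) = 394 / 17.6 = 22.39 N/mm^2
TS (perpendicular) = 229 / 17.6 = 13.01 N/mm^2


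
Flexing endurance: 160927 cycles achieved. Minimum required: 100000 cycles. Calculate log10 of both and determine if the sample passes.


Achieved: log10 = 5.21
Required: log10 = 5.00
Passes: Yes


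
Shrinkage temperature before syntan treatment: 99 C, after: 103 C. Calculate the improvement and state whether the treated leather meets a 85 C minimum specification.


Improvement = 4 C
Meets 85 C spec: Yes

Improvement = 103 - 99 = 4 C
Spec check: 103 C >= 85 C? Yes


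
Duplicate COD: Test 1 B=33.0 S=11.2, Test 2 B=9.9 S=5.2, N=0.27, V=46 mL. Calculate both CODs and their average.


COD1 = (33.0 - 11.2) x 0.27 x 8000 / 46 = 1023.7 mg/L
COD2 = (9.9 - 5.2) x 0.27 x 8000 / 46 = 220.7 mg/L
Average = (1023.7 + 220.7) / 2 = 622.2 mg/L


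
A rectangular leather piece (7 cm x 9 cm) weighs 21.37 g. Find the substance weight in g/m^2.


Area = 7 x 9 = 63 cm^2
SW = 21.37 / 63 x 10000 = 3392.1 g/m^2


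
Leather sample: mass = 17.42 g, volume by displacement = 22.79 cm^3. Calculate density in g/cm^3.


0.764 g/cm^3


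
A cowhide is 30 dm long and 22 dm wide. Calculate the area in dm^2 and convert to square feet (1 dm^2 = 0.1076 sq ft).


Area = 30 x 22 = 660 dm^2
Conversion: 660 x 0.1076 = 71.02 sq ft


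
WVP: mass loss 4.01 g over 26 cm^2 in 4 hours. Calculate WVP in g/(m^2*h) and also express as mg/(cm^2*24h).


WVP = 385.58 g/(m^2*h)
Daily rate = 925.38 mg/(cm^2*24h)

WVP = 4.01 / (26 x 4) x 10000 = 385.58 g/(m^2*h)
Mass loss in mg = 4.01 x 1000 = 4010 mg
Per cm^2 per 24h in mg: 4010 x 24 / (26 x 4) = 96240 / 104 = 925.38 mg/(cm^2*24h)


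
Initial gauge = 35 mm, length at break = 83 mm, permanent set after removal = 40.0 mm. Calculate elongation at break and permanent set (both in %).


Elongation at break = (83 - 35) / 35 x 100 = 137.1%
Permanent set = (40.0 - 35) / 35 x 100 = 14.3%


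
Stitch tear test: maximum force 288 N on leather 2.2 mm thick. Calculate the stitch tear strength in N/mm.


130.9 N/mm

Stitch tear strength = force / thickness
STS = 288 / 2.2 = 130.9 N/mm


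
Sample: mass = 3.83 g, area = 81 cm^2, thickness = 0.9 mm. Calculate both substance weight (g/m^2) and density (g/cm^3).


Substance weight = 472.8 g/m^2
Density = 0.525 g/cm^3

SW = 3.83 / 81 x 10000 = 472.8 g/m^2
Volume = 81 x 0.9 / 10 = 7.29 cm^3
Density = 3.83 / 7.29 = 0.525 g/cm^3


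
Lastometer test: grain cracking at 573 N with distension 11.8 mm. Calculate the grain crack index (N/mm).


48.6 N/mm

Grain crack index = force / distension
Index = 573 / 11.8 = 48.6 N/mm


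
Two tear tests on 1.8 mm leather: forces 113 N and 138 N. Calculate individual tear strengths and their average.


Tear 1 = 113 / 1.8 = 62.8 N/mm
Tear 2 = 138 / 1.8 = 76.7 N/mm
Average = (62.8 + 76.7) / 2 = 69.8 N/mm


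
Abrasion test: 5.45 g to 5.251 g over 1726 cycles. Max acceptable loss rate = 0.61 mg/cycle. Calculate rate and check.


Loss = 5.45 - 5.251 = 0.199 g
Rate = 0.199 g / 1726 cycles x 1000 = 0.115 mg/cycle
Max = 0.61 mg/cycle
Passes: Yes


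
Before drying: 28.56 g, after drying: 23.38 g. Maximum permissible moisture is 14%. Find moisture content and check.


Moisture content = 18.1%
Acceptable: No

MC = (28.56 - 23.38) / 28.56 x 100 = 18.1%
Maximum: 14%
Acceptable: No


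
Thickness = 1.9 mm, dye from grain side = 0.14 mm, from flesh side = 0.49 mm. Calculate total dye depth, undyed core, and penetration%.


Total dyed = 0.14 + 0.49 = 0.63 mm
Undyed core = 1.9 - 0.63 = 1.27 mm
Penetration = 0.63 / 1.9 x 100 = 33.2%


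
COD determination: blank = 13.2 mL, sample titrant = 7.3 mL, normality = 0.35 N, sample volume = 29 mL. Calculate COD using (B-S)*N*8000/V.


COD = (13.2 - 7.3) x 0.35 x 8000 / 29
COD = 5.9 x 0.35 x 8000 / 29
COD = 569.7 mg/L


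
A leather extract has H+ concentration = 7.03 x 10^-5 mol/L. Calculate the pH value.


pH = -log10[H+]
pH = -log10(7.03 x 10^-5) = 4.15


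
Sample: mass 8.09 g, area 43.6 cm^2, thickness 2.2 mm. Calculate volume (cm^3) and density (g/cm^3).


Volume = 9.592 cm^3
Density = 0.843 g/cm^3


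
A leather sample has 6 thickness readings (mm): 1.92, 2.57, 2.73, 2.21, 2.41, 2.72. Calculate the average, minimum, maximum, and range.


Sum = 14.56
Average = 14.56 / 6 = 2.43 mm
Minimum = 1.92 mm
Maximum = 2.73 mm
Range = 2.73 - 1.92 = 0.81 mm


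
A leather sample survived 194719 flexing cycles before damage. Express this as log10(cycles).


log10(194719) = 5.29


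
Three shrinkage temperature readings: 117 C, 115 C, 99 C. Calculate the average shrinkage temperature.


Average = (117 + 115 + 99) / 3
Average = 331 / 3 = 110.3 C


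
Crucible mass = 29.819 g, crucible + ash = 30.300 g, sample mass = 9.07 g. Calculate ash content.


Ash mass = 30.300 - 29.819 = 0.481 g
Ash% = 0.481 / 9.07 x 100 = 5.30%


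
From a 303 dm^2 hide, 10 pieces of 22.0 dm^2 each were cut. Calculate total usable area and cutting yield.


Usable area = 220.0 dm^2
Yield = 72.6%

Total usable = 10 x 22.0 = 220.0 dm^2
Yield = 220.0 / 303 x 100 = 72.6%


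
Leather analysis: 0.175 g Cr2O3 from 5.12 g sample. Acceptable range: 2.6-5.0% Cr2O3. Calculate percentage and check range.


Cr2O3 = 3.42%
Within range: Yes


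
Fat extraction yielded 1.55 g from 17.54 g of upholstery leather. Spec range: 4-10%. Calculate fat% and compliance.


Fat content = 8.8%
Compliant: Yes

Fat% = 1.55 / 17.54 x 100 = 8.8%
Spec range: 4-10%
Compliant: Yes


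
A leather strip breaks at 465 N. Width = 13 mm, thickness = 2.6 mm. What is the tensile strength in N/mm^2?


Cross-sectional area = 13 x 2.6 = 33.8 mm^2
Tensile strength = 465 / 33.8 = 13.76 N/mm^2


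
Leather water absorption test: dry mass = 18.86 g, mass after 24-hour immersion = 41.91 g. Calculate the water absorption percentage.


Water absorbed = 41.91 - 18.86 = 23.05 g
WA% = 23.05 / 18.86 x 100 = 122.2%


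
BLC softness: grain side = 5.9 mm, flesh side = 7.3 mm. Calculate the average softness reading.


6.60 mm


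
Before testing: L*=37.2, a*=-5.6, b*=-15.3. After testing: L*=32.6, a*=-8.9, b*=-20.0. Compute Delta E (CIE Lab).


dL = 32.6 - 37.2 = -4.6
da = -8.9 - (-5.6) = -3.3
db = -20.0 - (-15.3) = -4.7
dE = sqrt((-4.6)^2 + (-3.3)^2 + (-4.7)^2) = 7.36


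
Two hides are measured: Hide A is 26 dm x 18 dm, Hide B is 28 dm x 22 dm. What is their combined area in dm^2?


Hide A area = 26 x 18 = 468 dm^2
Hide B area = 28 x 22 = 616 dm^2
Total = 468 + 616 = 1084 dm^2


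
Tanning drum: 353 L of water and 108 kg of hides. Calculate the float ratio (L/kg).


3.3


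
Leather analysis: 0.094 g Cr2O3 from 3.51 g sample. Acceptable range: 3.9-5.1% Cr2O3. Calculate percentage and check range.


Cr2O3 = 2.68%
Within range: No


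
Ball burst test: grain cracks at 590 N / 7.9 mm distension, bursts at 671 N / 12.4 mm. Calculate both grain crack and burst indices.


Crack index = 74.7 N/mm
Burst index = 54.1 N/mm


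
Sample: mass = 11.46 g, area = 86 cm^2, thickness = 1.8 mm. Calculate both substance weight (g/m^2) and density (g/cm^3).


Substance weight = 1332.6 g/m^2
Density = 0.740 g/cm^3

SW = 11.46 / 86 x 10000 = 1332.6 g/m^2
Volume = 86 x 1.8 / 10 = 15.48 cm^3
Density = 11.46 / 15.48 = 0.740 g/cm^3


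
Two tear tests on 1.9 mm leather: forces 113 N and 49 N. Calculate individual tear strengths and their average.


Tear 1 = 113 / 1.9 = 59.5 N/mm
Tear 2 = 49 / 1.9 = 25.8 N/mm
Average = (59.5 + 25.8) / 2 = 42.7 N/mm


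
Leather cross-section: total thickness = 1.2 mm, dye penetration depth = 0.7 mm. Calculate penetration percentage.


58.3%

Penetration% = 0.7 / 1.2 x 100
Penetration = 58.3%


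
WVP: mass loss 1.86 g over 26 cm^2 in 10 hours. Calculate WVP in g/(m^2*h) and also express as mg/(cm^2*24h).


WVP = 1.86 / (26 x 10) x 10000 = 71.54 g/(m^2*h)
Mass loss in mg = 1.86 x 1000 = 1860 mg
Per cm^2 per 24h in mg: 1860 x 24 / (26 x 10) = 44640 / 260 = 171.69 mg/(cm^2*24h)


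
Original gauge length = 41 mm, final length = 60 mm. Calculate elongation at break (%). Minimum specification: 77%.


Elongation = 46.3%
Meets spec: No


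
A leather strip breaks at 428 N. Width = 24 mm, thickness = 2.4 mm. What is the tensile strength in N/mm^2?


Cross-sectional area = 24 x 2.4 = 57.6 mm^2
Tensile strength = 428 / 57.6 = 7.43 N/mm^2


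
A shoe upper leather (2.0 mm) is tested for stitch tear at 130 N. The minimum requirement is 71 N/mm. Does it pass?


STS = 130 / 2.0 = 65.0 N/mm
Minimum required: 71 N/mm
Passes: No


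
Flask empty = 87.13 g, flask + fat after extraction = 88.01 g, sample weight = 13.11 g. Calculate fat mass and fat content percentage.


Fat mass = 0.88 g
Fat content = 6.7%


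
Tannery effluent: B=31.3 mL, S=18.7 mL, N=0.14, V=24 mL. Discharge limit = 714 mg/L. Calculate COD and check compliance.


COD = (31.3 - 18.7) x 0.14 x 8000 / 24 = 588.0 mg/L
Limit: 714 mg/L
Compliant: Yes


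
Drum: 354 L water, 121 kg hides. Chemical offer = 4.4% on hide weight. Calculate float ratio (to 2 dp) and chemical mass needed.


Float ratio = 354 / 121 = 2.93
Chemical = 121 x 4.4 / 100 = 5.324 kg


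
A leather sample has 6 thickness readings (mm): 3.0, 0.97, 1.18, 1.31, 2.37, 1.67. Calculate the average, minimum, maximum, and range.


Average = 1.75 mm
Min = 0.97 mm
Max = 3.0 mm
Range = 2.03 mm


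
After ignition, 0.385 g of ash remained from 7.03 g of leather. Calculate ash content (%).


5.48%


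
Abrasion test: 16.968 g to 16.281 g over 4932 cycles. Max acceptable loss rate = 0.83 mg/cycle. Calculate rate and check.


Loss = 16.968 - 16.281 = 0.687 g
Rate = 0.687 g / 4932 cycles x 1000 = 0.139 mg/cycle
Max = 0.83 mg/cycle
Passes: Yes


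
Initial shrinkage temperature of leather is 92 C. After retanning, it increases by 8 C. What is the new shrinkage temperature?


New Ts = 92 + 8 = 100 C


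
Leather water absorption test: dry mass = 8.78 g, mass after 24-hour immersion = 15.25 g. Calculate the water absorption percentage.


73.7%

Water absorbed = 15.25 - 8.78 = 6.47 g
WA% = 6.47 / 8.78 x 100 = 73.7%


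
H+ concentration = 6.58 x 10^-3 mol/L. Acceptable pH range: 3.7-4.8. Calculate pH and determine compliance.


pH = -log10(6.58 x 10^-3) = 2.18
Range: 3.7 to 4.8
Compliant: No


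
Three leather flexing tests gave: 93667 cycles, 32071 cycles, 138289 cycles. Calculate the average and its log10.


Average = 88009 cycles
log10 = 4.94

Average = (93667 + 32071 + 138289) / 3 = 88009 cycles
log10(88009) = 4.94


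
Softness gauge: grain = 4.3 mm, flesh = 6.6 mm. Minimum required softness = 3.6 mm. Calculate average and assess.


Average = (4.3 + 6.6) / 2 = 5.45 mm
Minimum = 3.6 mm
Meets requirement: Yes


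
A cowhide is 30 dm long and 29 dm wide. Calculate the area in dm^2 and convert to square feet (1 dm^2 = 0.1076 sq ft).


Area = 30 x 29 = 870 dm^2
Conversion: 870 x 0.1076 = 93.61 sq ft


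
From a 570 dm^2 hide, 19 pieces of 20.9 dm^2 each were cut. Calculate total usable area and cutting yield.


Total usable = 19 x 20.9 = 397.1 dm^2
Yield = 397.1 / 570 x 100 = 69.7%


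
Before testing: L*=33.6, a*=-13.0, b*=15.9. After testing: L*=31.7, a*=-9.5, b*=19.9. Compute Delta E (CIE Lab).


Delta E = 5.64


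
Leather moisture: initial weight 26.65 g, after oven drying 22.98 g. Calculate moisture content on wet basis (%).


Moisture = 26.65 - 22.98 = 3.67 g
MC = 3.67 / 26.65 x 100 = 13.8%


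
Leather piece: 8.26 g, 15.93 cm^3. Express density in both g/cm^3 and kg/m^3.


0.519 g/cm^3
519 kg/m^3

Density = 8.26 / 15.93 = 0.519 g/cm^3
Convert: 0.519 x 1000 = 519 kg/m^3


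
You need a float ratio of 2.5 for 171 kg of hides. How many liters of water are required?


Water = hide weight x target ratio
Water = 171 x 2.5 = 427.5 L


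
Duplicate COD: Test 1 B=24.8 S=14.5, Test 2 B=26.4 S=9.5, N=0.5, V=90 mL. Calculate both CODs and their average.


COD1 = (24.8 - 14.5) x 0.5 x 8000 / 90 = 457.8 mg/L
COD2 = (26.4 - 9.5) x 0.5 x 8000 / 90 = 751.1 mg/L
Average = (457.8 + 751.1) / 2 = 604.5 mg/L


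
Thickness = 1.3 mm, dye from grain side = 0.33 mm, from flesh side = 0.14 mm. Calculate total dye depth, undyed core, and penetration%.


Total dyed = 0.47 mm
Undyed core = 0.83 mm
Penetration = 36.2%


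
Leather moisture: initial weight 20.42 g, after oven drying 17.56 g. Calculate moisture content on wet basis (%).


Moisture = 20.42 - 17.56 = 2.86 g
MC = 2.86 / 20.42 x 100 = 14.0%


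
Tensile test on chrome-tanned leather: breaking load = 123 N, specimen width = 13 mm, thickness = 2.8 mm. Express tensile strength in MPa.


Cross-section = 13 x 2.8 = 36.4 mm^2
TS = 123 / 36.4 = 3.38 MPa
(1 N/mm^2 = 1 MPa)


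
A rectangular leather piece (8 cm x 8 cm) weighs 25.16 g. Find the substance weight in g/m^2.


3931.3 g/m^2

Area = 8 x 8 = 64 cm^2
SW = 25.16 / 64 x 10000 = 3931.3 g/m^2


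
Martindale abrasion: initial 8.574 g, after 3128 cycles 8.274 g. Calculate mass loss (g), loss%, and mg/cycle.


Loss = 8.574 - 8.274 = 0.300 g
Loss% = 0.300 / 8.574 x 100 = 3.50%
Rate = 0.300 / 3128 x 1000 = 0.096 mg/cycle


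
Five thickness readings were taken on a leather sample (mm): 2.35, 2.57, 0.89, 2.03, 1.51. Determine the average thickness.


1.87 mm


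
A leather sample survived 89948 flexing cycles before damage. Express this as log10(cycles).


4.95


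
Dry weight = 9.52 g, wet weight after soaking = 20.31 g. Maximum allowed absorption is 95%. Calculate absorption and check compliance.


WA = (20.31 - 9.52) / 9.52 x 100 = 113.3%
Maximum allowed: 95%
Compliant: No


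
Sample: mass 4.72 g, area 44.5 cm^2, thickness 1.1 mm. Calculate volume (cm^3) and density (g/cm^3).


Volume = 4.895 cm^3
Density = 0.964 g/cm^3

Thickness in cm = 1.1 / 10 = 0.11 cm
Volume = 44.5 x 0.11 = 4.895 cm^3
Density = 4.72 / 4.895 = 0.964 g/cm^3


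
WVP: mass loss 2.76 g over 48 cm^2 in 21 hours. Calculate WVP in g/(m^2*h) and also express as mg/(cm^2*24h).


WVP = 2.76 / (48 x 21) x 10000 = 27.38 g/(m^2*h)
Mass loss in mg = 2.76 x 1000 = 2760 mg
Per cm^2 per 24h in mg: 2760 x 24 / (48 x 21) = 66240 / 1008 = 65.71 mg/(cm^2*24h)


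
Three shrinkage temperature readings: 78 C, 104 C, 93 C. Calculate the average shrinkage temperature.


Average = (78 + 104 + 93) / 3
Average = 275 / 3 = 91.7 C


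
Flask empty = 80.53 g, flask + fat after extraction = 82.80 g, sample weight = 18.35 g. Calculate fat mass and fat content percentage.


Fat mass = 82.80 - 80.53 = 2.27 g
Fat% = 2.27 / 18.35 x 100 = 12.4%


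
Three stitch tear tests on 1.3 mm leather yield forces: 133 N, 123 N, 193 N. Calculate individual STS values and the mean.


STS1 = 102.3 N/mm
STS2 = 94.6 N/mm
STS3 = 148.5 N/mm
Mean = 115.1 N/mm

STS1 = 133 / 1.3 = 102.3 N/mm
STS2 = 123 / 1.3 = 94.6 N/mm
STS3 = 193 / 1.3 = 148.5 N/mm
Mean = (102.3 + 94.6 + 148.5) / 3 = 115.1 N/mm


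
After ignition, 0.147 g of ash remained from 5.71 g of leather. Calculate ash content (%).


2.57%

Ash% = 0.147 / 5.71 x 100
Ash% = 2.57%


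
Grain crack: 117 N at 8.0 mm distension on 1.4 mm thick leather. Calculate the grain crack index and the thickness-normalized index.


Crack index = 117 / 8.0 = 14.6 N/mm
Normalized = 14.6 / 1.4 = 10.4 N/mm per mm


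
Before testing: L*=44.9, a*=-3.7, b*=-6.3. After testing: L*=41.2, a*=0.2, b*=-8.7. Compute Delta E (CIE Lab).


Delta E = 5.89

dL = 41.2 - 44.9 = -3.7
da = 0.2 - (-3.7) = 3.9
db = -8.7 - (-6.3) = -2.4
dE = sqrt((-3.7)^2 + (3.9)^2 + (-2.4)^2) = 5.89


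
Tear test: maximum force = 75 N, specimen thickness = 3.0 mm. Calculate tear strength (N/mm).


25.0 N/mm

Tear strength = force / thickness
Tear = 75 / 3.0 = 25.0 N/mm


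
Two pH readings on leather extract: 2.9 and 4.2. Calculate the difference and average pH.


Difference = |2.9 - 4.2| = 1.3
Average = (2.9 + 4.2) / 2 = 3.55


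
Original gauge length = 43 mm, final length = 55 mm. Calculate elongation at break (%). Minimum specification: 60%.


Extension = 55 - 43 = 12 mm
Elongation = 12 / 43 x 100 = 27.9%
Minimum required: 60%
Meets specification: No


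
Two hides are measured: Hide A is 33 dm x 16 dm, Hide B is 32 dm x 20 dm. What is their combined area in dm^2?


1168 dm^2


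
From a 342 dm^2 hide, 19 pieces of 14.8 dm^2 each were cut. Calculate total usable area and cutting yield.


Usable area = 281.2 dm^2
Yield = 82.2%

Total usable = 19 x 14.8 = 281.2 dm^2
Yield = 281.2 / 342 x 100 = 82.2%


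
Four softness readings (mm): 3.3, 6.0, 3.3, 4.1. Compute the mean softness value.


Sum = 3.3 + 6.0 + 3.3 + 4.1
Mean = 16.7 / 4 = 4.18 mm


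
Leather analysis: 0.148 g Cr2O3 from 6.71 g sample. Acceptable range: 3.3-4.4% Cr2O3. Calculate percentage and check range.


Cr2O3% = 0.148 / 6.71 x 100 = 2.21%
Acceptable range: 3.3 to 4.4%
Within range: No


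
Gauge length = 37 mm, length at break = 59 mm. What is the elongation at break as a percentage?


Extension = 59 - 37 = 22 mm
Elongation = 22 / 37 x 100 = 59.5%


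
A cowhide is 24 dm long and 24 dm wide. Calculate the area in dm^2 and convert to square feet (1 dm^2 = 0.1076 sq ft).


Area = 24 x 24 = 576 dm^2
Conversion: 576 x 0.1076 = 61.98 sq ft


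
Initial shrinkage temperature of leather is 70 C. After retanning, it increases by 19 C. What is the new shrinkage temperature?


New Ts = 70 + 19 = 89 C


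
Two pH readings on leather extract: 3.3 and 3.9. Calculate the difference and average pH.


Difference = |3.3 - 3.9| = 0.6
Average = (3.3 + 3.9) / 2 = 3.60


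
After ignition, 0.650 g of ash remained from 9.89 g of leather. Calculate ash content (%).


6.57%

Ash% = 0.650 / 9.89 x 100
Ash% = 6.57%


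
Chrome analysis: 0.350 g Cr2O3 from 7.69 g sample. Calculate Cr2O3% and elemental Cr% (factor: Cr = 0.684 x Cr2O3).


Cr2O3% = 0.350 / 7.69 x 100 = 4.55%
Cr% = 4.55 x 0.684 = 3.11%


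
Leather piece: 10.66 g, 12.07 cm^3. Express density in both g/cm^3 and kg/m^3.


0.883 g/cm^3
883 kg/m^3

Density = 10.66 / 12.07 = 0.883 g/cm^3
Convert: 0.883 x 1000 = 883 kg/m^3


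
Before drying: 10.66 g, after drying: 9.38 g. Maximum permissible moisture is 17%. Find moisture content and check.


MC = (10.66 - 9.38) / 10.66 x 100 = 12.0%
Maximum: 17%
Acceptable: Yes


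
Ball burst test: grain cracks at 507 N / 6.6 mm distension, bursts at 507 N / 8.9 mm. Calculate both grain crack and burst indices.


Crack index = 507 / 6.6 = 76.8 N/mm
Burst index = 507 / 8.9 = 57.0 N/mm


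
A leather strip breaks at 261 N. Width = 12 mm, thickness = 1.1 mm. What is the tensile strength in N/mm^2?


19.77 N/mm^2


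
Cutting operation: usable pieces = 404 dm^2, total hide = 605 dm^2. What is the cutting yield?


Yield = usable / total x 100
Yield = 404 / 605 x 100 = 66.8%


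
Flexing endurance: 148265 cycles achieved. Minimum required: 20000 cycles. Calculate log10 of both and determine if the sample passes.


log10(148265) = 5.17
log10(20000) = 4.30
Passes: Yes


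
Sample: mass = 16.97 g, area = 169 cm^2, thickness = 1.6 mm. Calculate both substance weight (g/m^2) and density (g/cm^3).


SW = 16.97 / 169 x 10000 = 1004.1 g/m^2
Volume = 169 x 1.6 / 10 = 27.04 cm^3
Density = 16.97 / 27.04 = 0.628 g/cm^3


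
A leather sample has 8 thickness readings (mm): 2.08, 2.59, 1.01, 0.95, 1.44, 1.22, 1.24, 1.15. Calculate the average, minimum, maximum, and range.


Average = 1.46 mm
Min = 0.95 mm
Max = 2.59 mm
Range = 1.64 mm

Sum = 11.68
Average = 11.68 / 8 = 1.46 mm
Minimum = 0.95 mm
Maximum = 2.59 mm
Range = 2.59 - 0.95 = 1.64 mm


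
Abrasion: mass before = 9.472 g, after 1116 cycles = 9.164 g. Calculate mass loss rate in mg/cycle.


Mass loss = 9.472 - 9.164 = 0.308 g
Rate = 0.308 / 1116 x 1000 = 0.276 mg/cycle


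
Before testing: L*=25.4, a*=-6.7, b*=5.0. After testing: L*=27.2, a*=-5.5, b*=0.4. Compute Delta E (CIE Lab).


Delta E = 5.08


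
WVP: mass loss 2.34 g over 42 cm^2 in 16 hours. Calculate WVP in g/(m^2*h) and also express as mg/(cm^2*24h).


WVP = 2.34 / (42 x 16) x 10000 = 34.82 g/(m^2*h)
Mass loss in mg = 2.34 x 1000 = 2340 mg
Per cm^2 per 24h in mg: 2340 x 24 / (42 x 16) = 56160 / 672 = 83.57 mg/(cm^2*24h)


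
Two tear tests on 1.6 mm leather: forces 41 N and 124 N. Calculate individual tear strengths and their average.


Tear 1 = 41 / 1.6 = 25.6 N/mm
Tear 2 = 124 / 1.6 = 77.5 N/mm
Average = (25.6 + 77.5) / 2 = 51.6 N/mm


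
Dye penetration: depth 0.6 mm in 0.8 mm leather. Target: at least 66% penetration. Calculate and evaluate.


Penetration = 75.0%
Meets target: Yes


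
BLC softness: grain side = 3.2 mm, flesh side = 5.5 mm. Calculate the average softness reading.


4.35 mm


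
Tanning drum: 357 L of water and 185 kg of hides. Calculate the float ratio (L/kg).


Float ratio = water / hide weight
Ratio = 357 / 185 = 1.9


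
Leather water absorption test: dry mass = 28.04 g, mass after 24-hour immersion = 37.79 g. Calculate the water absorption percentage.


Water absorbed = 37.79 - 28.04 = 9.75 g
WA% = 9.75 / 28.04 x 100 = 34.8%


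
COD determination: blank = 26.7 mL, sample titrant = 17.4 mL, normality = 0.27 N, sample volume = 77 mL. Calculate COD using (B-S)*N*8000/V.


260.9 mg/L


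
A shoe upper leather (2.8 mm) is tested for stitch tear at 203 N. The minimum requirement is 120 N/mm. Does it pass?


STS = 72.5 N/mm
Passes: No


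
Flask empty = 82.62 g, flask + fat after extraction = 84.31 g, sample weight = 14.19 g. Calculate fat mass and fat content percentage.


Fat mass = 84.31 - 82.62 = 1.69 g
Fat% = 1.69 / 14.19 x 100 = 11.9%


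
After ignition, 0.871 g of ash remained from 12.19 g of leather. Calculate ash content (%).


7.15%

Ash% = 0.871 / 12.19 x 100
Ash% = 7.15%


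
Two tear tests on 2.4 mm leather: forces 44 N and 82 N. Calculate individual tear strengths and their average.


Tear 1 = 18.3 N/mm
Tear 2 = 34.2 N/mm
Average = 26.3 N/mm


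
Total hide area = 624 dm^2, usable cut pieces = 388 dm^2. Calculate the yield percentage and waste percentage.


Yield = 62.2%
Waste = 37.8%

Yield = 388 / 624 x 100 = 62.2%
Waste = 624 - 388 = 236 dm^2
Waste% = 100 - 62.2 = 37.8%


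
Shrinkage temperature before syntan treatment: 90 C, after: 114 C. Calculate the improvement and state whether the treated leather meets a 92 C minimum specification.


Improvement = 24 C
Meets 92 C spec: Yes

Improvement = 114 - 90 = 24 C
Spec check: 114 C >= 92 C? Yes


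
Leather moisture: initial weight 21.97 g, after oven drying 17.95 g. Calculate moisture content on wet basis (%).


18.3%

Moisture = 21.97 - 17.95 = 4.02 g
MC = 4.02 / 21.97 x 100 = 18.3%


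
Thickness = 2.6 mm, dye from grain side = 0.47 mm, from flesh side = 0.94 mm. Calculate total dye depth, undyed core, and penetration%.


Total dyed = 1.41 mm
Undyed core = 1.19 mm
Penetration = 54.2%


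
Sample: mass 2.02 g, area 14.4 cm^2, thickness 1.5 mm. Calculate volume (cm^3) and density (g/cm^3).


Volume = 2.160 cm^3
Density = 0.935 g/cm^3


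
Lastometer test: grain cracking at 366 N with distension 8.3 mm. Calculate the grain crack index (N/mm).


Grain crack index = force / distension
Index = 366 / 8.3 = 44.1 N/mm


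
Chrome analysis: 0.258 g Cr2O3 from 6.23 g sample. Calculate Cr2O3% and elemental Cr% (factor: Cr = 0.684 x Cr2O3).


Cr2O3% = 0.258 / 6.23 x 100 = 4.14%
Cr% = 4.14 x 0.684 = 2.83%


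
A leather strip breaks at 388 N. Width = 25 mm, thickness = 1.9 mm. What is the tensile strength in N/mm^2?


Cross-sectional area = 25 x 1.9 = 47.5 mm^2
Tensile strength = 388 / 47.5 = 8.17 N/mm^2


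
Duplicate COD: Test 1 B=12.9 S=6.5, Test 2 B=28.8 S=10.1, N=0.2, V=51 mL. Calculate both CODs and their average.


COD1 = 200.8 mg/L
COD2 = 586.7 mg/L
Average = 393.8 mg/L

COD1 = (12.9 - 6.5) x 0.2 x 8000 / 51 = 200.8 mg/L
COD2 = (28.8 - 10.1) x 0.2 x 8000 / 51 = 586.7 mg/L
Average = (200.8 + 586.7) / 2 = 393.8 mg/L


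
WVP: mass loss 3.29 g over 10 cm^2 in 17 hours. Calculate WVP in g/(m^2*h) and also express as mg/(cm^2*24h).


WVP = 193.53 g/(m^2*h)
Daily rate = 464.47 mg/(cm^2*24h)

WVP = 3.29 / (10 x 17) x 10000 = 193.53 g/(m^2*h)
Mass loss in mg = 3.29 x 1000 = 3290 mg
Per cm^2 per 24h in mg: 3290 x 24 / (10 x 17) = 78960 / 170 = 464.47 mg/(cm^2*24h)


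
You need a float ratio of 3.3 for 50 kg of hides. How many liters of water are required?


165.0 L


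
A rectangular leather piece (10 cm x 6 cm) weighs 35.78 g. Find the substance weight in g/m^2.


Area = 10 x 6 = 60 cm^2
SW = 35.78 / 60 x 10000 = 5963.3 g/m^2


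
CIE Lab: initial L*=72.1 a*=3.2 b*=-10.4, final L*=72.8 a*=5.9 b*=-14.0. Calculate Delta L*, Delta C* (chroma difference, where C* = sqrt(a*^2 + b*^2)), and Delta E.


Delta L* = 72.8 - 72.1 = 0.7
C1* = sqrt((3.2)^2 + (-10.4)^2) = 10.881
C2* = sqrt((5.9)^2 + (-14.0)^2) = 15.192
Delta C* = 15.192 - 10.881 = 4.31
Delta E = sqrt((0.7)^2 + (2.7)^2 + (-3.6)^2) = 4.55


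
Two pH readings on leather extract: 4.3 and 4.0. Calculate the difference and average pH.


Difference = 0.3
Average pH = 4.15

Difference = |4.3 - 4.0| = 0.3
Average = (4.3 + 4.0) / 2 = 4.15


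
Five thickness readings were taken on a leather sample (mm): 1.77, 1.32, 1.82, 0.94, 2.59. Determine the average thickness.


1.69 mm

Sum = 1.77 + 1.32 + 1.82 + 0.94 + 2.59 = 8.44
Average = 8.44 / 5 = 1.69 mm


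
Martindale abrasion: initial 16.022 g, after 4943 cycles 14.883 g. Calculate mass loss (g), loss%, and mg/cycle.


Mass loss = 1.139 g
Loss = 7.11%
Rate = 0.230 mg/cycle


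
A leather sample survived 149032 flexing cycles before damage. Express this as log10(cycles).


log10(149032) = 5.17


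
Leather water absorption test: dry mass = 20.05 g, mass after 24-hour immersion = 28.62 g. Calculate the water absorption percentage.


42.7%

Water absorbed = 28.62 - 20.05 = 8.57 g
WA% = 8.57 / 20.05 x 100 = 42.7%


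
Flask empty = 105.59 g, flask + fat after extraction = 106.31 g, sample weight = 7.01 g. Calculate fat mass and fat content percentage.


Fat mass = 0.72 g
Fat content = 10.3%

Fat mass = 106.31 - 105.59 = 0.72 g
Fat% = 0.72 / 7.01 x 100 = 10.3%


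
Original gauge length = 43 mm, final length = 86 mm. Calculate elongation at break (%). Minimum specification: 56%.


Elongation = 100.0%
Meets spec: Yes

Extension = 86 - 43 = 43 mm
Elongation = 43 / 43 x 100 = 100.0%
Minimum required: 56%
Meets specification: Yes


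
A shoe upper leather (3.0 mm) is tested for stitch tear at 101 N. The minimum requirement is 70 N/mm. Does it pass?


STS = 101 / 3.0 = 33.7 N/mm
Minimum required: 70 N/mm
Passes: No


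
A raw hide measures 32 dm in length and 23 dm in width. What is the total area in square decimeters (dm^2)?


736 dm^2

Area = length x width
Area = 32 x 23 = 736 dm^2


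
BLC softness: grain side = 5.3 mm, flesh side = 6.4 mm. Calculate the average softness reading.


Average = (5.3 + 6.4) / 2
Average = 5.85 mm


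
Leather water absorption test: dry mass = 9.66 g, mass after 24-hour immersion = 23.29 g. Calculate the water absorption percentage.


141.1%

Water absorbed = 23.29 - 9.66 = 13.63 g
WA% = 13.63 / 9.66 x 100 = 141.1%


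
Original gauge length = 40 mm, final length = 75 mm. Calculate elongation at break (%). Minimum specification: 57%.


Elongation = 87.5%
Meets spec: Yes

Extension = 75 - 40 = 35 mm
Elongation = 35 / 40 x 100 = 87.5%
Minimum required: 57%
Meets specification: Yes


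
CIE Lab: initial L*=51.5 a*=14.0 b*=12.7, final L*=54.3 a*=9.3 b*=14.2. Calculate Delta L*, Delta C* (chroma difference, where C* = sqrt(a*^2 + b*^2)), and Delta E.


Delta L* = 2.8
Delta C* = -1.93
Delta E = 5.67

Delta L* = 54.3 - 51.5 = 2.8
C1* = sqrt((14.0)^2 + (12.7)^2) = 18.902
C2* = sqrt((9.3)^2 + (14.2)^2) = 16.974
Delta C* = 16.974 - 18.902 = -1.93
Delta E = sqrt((2.8)^2 + (-4.7)^2 + (1.5)^2) = 5.67


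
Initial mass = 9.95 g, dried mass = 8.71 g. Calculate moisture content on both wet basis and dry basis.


Wet basis = 12.5%
Dry basis = 14.2%

Moisture lost = 9.95 - 8.71 = 1.24 g
Wet basis MC = 1.24 / 9.95 x 100 = 12.5%
Dry basis MC = 1.24 / 8.71 x 100 = 14.2%


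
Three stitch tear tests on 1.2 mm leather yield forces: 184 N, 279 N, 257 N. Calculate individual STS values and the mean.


STS1 = 184 / 1.2 = 153.3 N/mm
STS2 = 279 / 1.2 = 232.5 N/mm
STS3 = 257 / 1.2 = 214.2 N/mm
Mean = (153.3 + 232.5 + 214.2) / 3 = 200.0 N/mm


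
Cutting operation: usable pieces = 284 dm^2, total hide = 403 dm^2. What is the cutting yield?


70.5%

Yield = usable / total x 100
Yield = 284 / 403 x 100 = 70.5%


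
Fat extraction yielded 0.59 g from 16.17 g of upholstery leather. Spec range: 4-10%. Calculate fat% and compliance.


Fat% = 0.59 / 16.17 x 100 = 3.6%
Spec range: 4-10%
Compliant: No


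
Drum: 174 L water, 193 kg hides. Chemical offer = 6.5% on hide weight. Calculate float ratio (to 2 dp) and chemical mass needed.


Float ratio = 174 / 193 = 0.90
Chemical = 193 x 6.5 / 100 = 12.545 kg


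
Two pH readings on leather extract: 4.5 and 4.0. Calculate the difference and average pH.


Difference = |4.5 - 4.0| = 0.5
Average = (4.5 + 4.0) / 2 = 4.25


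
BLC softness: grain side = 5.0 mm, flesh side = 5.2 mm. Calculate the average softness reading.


Average = (5.0 + 5.2) / 2
Average = 5.10 mm


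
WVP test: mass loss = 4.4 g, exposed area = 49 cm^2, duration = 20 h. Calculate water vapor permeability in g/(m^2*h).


44.90 g/(m^2*h)


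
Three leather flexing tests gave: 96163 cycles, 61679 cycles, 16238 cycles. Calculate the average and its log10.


Average = 58027 cycles
log10 = 4.76


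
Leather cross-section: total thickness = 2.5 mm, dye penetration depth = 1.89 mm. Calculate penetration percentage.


75.6%

Penetration% = 1.89 / 2.5 x 100
Penetration = 75.6%


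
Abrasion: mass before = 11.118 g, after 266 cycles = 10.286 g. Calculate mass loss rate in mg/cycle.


3.128 mg/cycle

Mass loss = 11.118 - 10.286 = 0.832 g
Rate = 0.832 / 266 x 1000 = 3.128 mg/cycle


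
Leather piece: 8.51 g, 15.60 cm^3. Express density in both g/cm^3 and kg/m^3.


Density = 8.51 / 15.60 = 0.546 g/cm^3
Convert: 0.546 x 1000 = 546 kg/m^3


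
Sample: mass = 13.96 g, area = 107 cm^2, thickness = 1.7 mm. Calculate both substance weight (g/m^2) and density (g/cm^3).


SW = 13.96 / 107 x 10000 = 1304.7 g/m^2
Volume = 107 x 1.7 / 10 = 18.19 cm^3
Density = 13.96 / 18.19 = 0.767 g/cm^3


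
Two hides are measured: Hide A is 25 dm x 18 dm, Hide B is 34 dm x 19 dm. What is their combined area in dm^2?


1096 dm^2


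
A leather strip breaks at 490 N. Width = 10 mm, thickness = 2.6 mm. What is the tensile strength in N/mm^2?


Cross-sectional area = 10 x 2.6 = 26.0 mm^2
Tensile strength = 490 / 26.0 = 18.85 N/mm^2


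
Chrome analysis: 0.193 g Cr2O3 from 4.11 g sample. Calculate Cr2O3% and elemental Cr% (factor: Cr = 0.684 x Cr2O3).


Cr2O3% = 0.193 / 4.11 x 100 = 4.70%
Cr% = 4.70 x 0.684 = 3.21%


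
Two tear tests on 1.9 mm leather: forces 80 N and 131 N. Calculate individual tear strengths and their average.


Tear 1 = 42.1 N/mm
Tear 2 = 68.9 N/mm
Average = 55.5 N/mm


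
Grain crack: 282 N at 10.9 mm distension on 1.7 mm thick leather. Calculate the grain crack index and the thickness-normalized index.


Crack index = 25.9 N/mm
Normalized index = 15.2 N/mm per mm

Crack index = 282 / 10.9 = 25.9 N/mm
Normalized = 25.9 / 1.7 = 15.2 N/mm per mm


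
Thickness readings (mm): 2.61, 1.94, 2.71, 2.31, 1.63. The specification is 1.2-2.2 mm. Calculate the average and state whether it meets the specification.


Sum = 11.20
Average = 11.20 / 5 = 2.24 mm
Specification range: 1.2 to 2.2 mm
Within spec: No


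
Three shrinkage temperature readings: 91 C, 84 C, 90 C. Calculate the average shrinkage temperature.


88.3 C


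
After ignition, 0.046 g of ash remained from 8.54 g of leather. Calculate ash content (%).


0.54%

Ash% = 0.046 / 8.54 x 100
Ash% = 0.54%


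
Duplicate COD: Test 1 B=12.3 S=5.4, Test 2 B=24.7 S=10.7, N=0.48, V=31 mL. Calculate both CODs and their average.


COD1 = 854.7 mg/L
COD2 = 1734.2 mg/L
Average = 1294.5 mg/L


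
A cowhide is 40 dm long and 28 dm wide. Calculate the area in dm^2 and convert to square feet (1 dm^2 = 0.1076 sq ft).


1120 dm^2
120.51 sq ft

Area = 40 x 28 = 1120 dm^2
Conversion: 1120 x 0.1076 = 120.51 sq ft


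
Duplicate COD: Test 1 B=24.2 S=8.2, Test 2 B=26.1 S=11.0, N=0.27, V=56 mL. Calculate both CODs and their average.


COD1 = 617.1 mg/L
COD2 = 582.4 mg/L
Average = 599.8 mg/L


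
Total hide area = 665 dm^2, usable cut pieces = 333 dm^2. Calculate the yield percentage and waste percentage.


Yield = 333 / 665 x 100 = 50.1%
Waste = 665 - 333 = 332 dm^2
Waste% = 100 - 50.1 = 49.9%


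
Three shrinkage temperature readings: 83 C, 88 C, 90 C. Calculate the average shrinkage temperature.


Average = (83 + 88 + 90) / 3
Average = 261 / 3 = 87.0 C


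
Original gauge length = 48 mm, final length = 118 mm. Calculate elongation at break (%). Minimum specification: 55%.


Extension = 118 - 48 = 70 mm
Elongation = 70 / 48 x 100 = 145.8%
Minimum required: 55%
Meets specification: Yes


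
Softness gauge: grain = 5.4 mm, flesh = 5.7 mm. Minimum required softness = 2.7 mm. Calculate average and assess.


Average = (5.4 + 5.7) / 2 = 5.55 mm
Minimum = 2.7 mm
Meets requirement: Yes


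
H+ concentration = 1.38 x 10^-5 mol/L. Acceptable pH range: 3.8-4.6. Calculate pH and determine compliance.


pH = -log10(1.38 x 10^-5) = 4.86
Range: 3.8 to 4.6
Compliant: No


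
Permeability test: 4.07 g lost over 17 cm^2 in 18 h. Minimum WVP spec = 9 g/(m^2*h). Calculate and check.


WVP = 133.01 g/(m^2*h)
Meets specification: Yes


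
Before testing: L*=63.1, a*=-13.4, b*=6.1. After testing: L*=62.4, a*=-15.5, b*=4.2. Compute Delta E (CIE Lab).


dL = 62.4 - 63.1 = -0.7
da = -15.5 - (-13.4) = -2.1
db = 4.2 - 6.1 = -1.9
dE = sqrt((-0.7)^2 + (-2.1)^2 + (-1.9)^2) = 2.92


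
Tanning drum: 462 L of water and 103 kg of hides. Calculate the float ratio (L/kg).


4.5

Float ratio = water / hide weight
Ratio = 462 / 103 = 4.5


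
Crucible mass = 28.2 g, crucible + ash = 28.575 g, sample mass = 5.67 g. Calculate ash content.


Ash mass = 28.575 - 28.2 = 0.375 g
Ash% = 0.375 / 5.67 x 100 = 6.61%


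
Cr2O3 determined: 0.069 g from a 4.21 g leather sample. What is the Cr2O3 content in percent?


Cr2O3% = 0.069 / 4.21 x 100
Cr2O3% = 1.64%


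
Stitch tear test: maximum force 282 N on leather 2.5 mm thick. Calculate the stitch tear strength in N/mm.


112.8 N/mm

Stitch tear strength = force / thickness
STS = 282 / 2.5 = 112.8 N/mm


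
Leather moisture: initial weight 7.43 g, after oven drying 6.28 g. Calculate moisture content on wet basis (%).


15.5%


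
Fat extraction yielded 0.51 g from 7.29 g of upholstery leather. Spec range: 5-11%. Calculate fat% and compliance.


Fat% = 0.51 / 7.29 x 100 = 7.0%
Spec range: 5-11%
Compliant: Yes


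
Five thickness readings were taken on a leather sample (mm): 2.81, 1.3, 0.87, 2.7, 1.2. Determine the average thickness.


1.78 mm

Sum = 2.81 + 1.3 + 0.87 + 2.7 + 1.2 = 8.88
Average = 8.88 / 5 = 1.78 mm


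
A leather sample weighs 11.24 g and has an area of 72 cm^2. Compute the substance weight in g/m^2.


1561.1 g/m^2


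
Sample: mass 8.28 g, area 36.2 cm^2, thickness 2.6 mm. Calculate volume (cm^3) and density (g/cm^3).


Volume = 9.412 cm^3
Density = 0.880 g/cm^3

Thickness in cm = 2.6 / 10 = 0.26 cm
Volume = 36.2 x 0.26 = 9.412 cm^3
Density = 8.28 / 9.412 = 0.880 g/cm^3


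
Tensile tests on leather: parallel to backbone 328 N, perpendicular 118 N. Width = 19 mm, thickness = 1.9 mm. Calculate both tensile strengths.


Parallel = 9.09 N/mm^2
Perpendicular = 3.27 N/mm^2


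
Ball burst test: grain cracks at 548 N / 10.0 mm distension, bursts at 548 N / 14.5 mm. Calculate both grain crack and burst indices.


Crack index = 548 / 10.0 = 54.8 N/mm
Burst index = 548 / 14.5 = 37.8 N/mm


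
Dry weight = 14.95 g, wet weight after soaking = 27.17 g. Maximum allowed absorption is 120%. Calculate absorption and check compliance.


Absorption = 81.7%
Compliant: Yes

WA = (27.17 - 14.95) / 14.95 x 100 = 81.7%
Maximum allowed: 120%
Compliant: Yes


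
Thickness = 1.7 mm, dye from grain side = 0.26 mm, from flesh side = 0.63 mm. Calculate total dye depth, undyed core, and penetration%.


Total dyed = 0.26 + 0.63 = 0.89 mm
Undyed core = 1.7 - 0.89 = 0.81 mm
Penetration = 0.89 / 1.7 x 100 = 52.4%


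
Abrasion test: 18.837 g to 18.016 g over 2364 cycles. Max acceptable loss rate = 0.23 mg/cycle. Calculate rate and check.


Loss = 18.837 - 18.016 = 0.821 g
Rate = 0.821 g / 2364 cycles x 1000 = 0.347 mg/cycle
Max = 0.23 mg/cycle
Passes: No


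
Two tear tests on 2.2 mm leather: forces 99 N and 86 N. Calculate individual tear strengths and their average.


Tear 1 = 99 / 2.2 = 45.0 N/mm
Tear 2 = 86 / 2.2 = 39.1 N/mm
Average = (45.0 + 39.1) / 2 = 42.1 N/mm


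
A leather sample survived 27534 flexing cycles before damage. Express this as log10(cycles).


log10(27534) = 4.44
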